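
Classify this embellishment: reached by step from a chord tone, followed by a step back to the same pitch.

Approach: by step. Departure: by step in the opposite direction, back to the starting pitch.
Stepwise on both sides but reversing to return to the same chord tone — a neighbor tone. (Had it continued onward in the same direction it would be a passing tone instead.)

Neighbor tone.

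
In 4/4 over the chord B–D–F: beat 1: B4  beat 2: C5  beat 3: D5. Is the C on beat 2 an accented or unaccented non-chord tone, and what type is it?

The harmony at that moment is B diminished triad (B, D, F); C5 is not a chord tone.
It is approached by step up from B4 and left by step up to D5.
Step in, step out in the same direction — a passing tone.
It falls on a weak beat, so it is unaccented.

Unaccented passing tone.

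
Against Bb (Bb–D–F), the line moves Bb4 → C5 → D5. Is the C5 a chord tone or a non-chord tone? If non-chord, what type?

The harmony at that moment is Bb major triad (Bb, D, F); C5 is not a chord tone.
It is approached by step up from Bb4 and left by step up to D5.
Step in, step out in the same direction — a passing tone.

Non-chord tone — a passing tone.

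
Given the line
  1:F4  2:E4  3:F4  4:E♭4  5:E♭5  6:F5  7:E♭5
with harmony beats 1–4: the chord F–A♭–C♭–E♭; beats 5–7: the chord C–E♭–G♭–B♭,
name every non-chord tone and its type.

E4 (beat 2) — neighbor tone; F5 (beat 6) — neighbor tone.

The harmony at that moment is F half-diminished seventh chord (F, A♭, C♭, E♭); E4 is not a chord tone.
It is approached by step down from F4 and left by step up to F4.
Step away and step back to the same note — a neighbor tone (lower neighbor).
The harmony at that moment is C half-diminished seventh chord (C, E♭, G♭, B♭); F5 is not a chord tone.
It is approached by step up from E♭5 and left by step down to E♭5.
Step away and step back to the same note — a neighbor tone (upper neighbor).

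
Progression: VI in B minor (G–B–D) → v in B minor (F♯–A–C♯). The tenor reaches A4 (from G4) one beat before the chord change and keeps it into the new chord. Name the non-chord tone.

A4 is an anticipation.

The harmony at that moment is G major triad (G, B, D); A4 is not a chord tone.
It is approached by step up from G4 and then sustained as the same pitch into the next harmony.
Arriving early and becoming a chord tone when the harmony changes — an anticipation.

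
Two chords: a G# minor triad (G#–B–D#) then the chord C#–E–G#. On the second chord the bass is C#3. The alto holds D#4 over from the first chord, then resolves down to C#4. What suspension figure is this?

At the second chord the bass is C#3. The suspended D#4 lies a ninth above the bass; after resolving down by step to C#4, the interval above the bass becomes an octave.
Suspension figures are named by those two intervals: 9–8.

9–8 suspension.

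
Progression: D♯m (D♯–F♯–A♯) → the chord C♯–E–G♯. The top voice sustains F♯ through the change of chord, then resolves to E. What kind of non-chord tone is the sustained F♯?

F♯ is a suspension.

The harmony at that moment is C♯ minor triad (C♯, E, G♯); F♯ is not a chord tone.
It is held over (the same pitch as the preceding F♯) and left by step down to E.
Held over from the previous chord and resolving down by step — a suspension.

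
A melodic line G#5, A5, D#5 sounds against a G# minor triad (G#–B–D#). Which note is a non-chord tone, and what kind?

A5 is an escape tone.

The harmony at that moment is G# minor triad (G#, B, D#); A5 is not a chord tone.
It is approached by step up from G#5 and left by leap down to D#5.
Step in, leap out — an escape tone.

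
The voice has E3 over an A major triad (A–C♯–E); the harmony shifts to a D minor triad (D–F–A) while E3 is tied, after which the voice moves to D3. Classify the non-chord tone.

The harmony at that moment is D minor triad (D, F, A); E3 is not a chord tone.
It is held over (the same pitch as the preceding E3) and left by step down to D3.
Held over from the previous chord and resolving down by step — a suspension.

E3 is a suspension.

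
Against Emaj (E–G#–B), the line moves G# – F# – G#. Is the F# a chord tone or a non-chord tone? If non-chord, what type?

Non-chord tone — a neighbor tone.

The harmony at that moment is E major triad (E, G#, B); F# is not a chord tone.
It is approached by step down from G# and left by step up to G#.
Step away and step back to the same note — a neighbor tone (lower neighbor).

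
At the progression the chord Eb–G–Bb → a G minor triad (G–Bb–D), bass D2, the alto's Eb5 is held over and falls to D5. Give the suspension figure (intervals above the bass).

9–8 suspension.

At the second chord the bass is D2. The suspended Eb5 lies a ninth above the bass; after resolving down by step to D5, the interval above the bass becomes an octave.
Suspension figures are named by those two intervals: 9–8.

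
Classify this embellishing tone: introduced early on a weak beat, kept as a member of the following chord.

Approach: ahead of the chord change (typically by step), so it is dissonant against the current harmony. Departure: none — the same pitch is restated or held and is a chord tone of the new harmony.
Dissonant first, consonant once the harmony catches up: the note simply arrives early — an anticipation. (The reverse timing, consonant first and dissonant after the change, would be a suspension or retardation.)

Anticipation.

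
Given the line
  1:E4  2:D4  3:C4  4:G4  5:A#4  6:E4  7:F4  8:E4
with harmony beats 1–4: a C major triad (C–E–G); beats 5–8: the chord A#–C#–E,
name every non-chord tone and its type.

The harmony at that moment is C major triad (C, E, G); D4 is not a chord tone.
It is approached by step down from E4 and left by step down to C4.
Step in, step out in the same direction — a passing tone.
The harmony at that moment is A# diminished triad (A#, C#, E); F4 is not a chord tone.
It is approached by step up from E4 and left by step down to E4.
Step away and step back to the same note — a neighbor tone (upper neighbor).

D4 (beat 2) — passing tone; F4 (beat 7) — neighbor tone.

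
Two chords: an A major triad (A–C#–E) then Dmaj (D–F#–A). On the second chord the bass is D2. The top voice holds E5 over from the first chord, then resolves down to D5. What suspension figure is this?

9–8 suspension.

At the second chord the bass is D2. The suspended E5 lies a ninth above the bass; after resolving down by step to D5, the interval above the bass becomes an octave.
Suspension figures are named by those two intervals: 9–8.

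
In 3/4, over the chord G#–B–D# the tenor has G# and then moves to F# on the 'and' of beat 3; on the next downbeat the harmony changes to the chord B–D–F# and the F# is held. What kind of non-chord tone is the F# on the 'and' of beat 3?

The harmony at that moment is G# minor triad (G#, B, D#); F# is not a chord tone.
It is approached by step down from G# and then sustained as the same pitch into the next harmony.
Arriving early and becoming a chord tone when the harmony changes — an anticipation.

Anticipation.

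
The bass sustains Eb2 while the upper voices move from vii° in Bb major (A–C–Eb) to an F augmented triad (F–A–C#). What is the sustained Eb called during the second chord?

Pedal tone (pedal point).

The harmony at that moment is F augmented triad (F, A, C#); Eb2 is not a chord tone.
It is held over (the same pitch as the preceding Eb2) and then sustained as the same pitch into the next harmony.
Sustained through a change of harmony — a pedal tone.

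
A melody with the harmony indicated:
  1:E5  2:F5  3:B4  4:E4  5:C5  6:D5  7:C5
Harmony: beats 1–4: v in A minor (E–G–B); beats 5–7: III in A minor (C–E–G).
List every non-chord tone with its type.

The harmony at that moment is E minor triad (E, G, B); F5 is not a chord tone.
It is approached by step up from E5 and left by leap down to B4.
Step in, leap out — an escape tone.
The harmony at that moment is C major triad (C, E, G); D5 is not a chord tone.
It is approached by step up from C5 and left by step down to C5.
Step away and step back to the same note — a neighbor tone (upper neighbor).

F5 (beat 2) — escape tone; D5 (beat 6) — neighbor tone.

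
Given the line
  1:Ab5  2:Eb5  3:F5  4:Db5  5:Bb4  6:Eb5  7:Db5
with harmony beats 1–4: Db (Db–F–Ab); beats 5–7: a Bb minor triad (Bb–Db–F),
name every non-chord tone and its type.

The harmony at that moment is Db major triad (Db, F, Ab); Eb5 is not a chord tone.
It is approached by leap down from Ab5 and left by step up to F5.
Leap in, step out — an appoggiatura.
The harmony at that moment is Bb minor triad (Bb, Db, F); Eb5 is not a chord tone.
It is approached by leap up from Bb4 and left by step down to Db5.
Leap in, step out — an appoggiatura.

Eb5 (beat 2) — appoggiatura; Eb5 (beat 6) — appoggiatura.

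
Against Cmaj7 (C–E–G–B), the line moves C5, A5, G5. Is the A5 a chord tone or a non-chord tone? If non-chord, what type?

Non-chord tone — an appoggiatura.

The harmony at that moment is C major seventh chord (C, E, G, B); A5 is not a chord tone.
It is approached by leap up from C5 and left by step down to G5.
Leap in, step out — an appoggiatura.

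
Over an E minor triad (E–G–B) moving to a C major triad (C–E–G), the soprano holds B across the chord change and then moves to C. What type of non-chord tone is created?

B is a retardation.

The harmony at that moment is C major triad (C, E, G); B is not a chord tone.
It is held over (the same pitch as the preceding B) and left by step up to C.
Held over from the previous chord and resolving up by step — a retardation.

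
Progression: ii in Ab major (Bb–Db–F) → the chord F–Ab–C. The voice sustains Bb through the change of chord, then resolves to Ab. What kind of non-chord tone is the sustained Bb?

The harmony at that moment is F minor triad (F, Ab, C); Bb is not a chord tone.
It is held over (the same pitch as the preceding Bb) and left by step down to Ab.
Held over from the previous chord and resolving down by step — a suspension.

Bb is a suspension.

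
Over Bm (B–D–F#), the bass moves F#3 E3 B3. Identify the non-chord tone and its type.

The harmony at that moment is B minor triad (B, D, F#); E3 is not a chord tone.
It is approached by step down from F#3 and left by leap up to B3.
Step in, leap out — an escape tone.

E3 is an escape tone.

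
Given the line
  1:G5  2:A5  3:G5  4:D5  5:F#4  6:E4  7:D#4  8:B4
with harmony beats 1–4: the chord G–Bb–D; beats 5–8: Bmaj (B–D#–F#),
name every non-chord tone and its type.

A5 (beat 2) — neighbor tone; E4 (beat 6) — passing tone.

The harmony at that moment is G minor triad (G, Bb, D); A5 is not a chord tone.
It is approached by step up from G5 and left by step down to G5.
Step away and step back to the same note — a neighbor tone (upper neighbor).
The harmony at that moment is B major triad (B, D#, F#); E4 is not a chord tone.
It is approached by step down from F#4 and left by step down to D#4.
Step in, step out in the same direction — a passing tone.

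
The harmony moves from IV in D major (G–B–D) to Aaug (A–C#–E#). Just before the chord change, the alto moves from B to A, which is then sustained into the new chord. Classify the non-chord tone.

A is an anticipation.

The harmony at that moment is G major triad (G, B, D); A is not a chord tone.
It is approached by step down from B and then sustained as the same pitch into the next harmony.
Arriving early and becoming a chord tone when the harmony changes — an anticipation.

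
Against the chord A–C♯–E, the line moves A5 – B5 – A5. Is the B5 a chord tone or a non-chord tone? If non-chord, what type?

The harmony at that moment is A major triad (A, C♯, E); B5 is not a chord tone.
It is approached by step up from A5 and left by step down to A5.
Step away and step back to the same note — a neighbor tone (upper neighbor).

Non-chord tone — a neighbor tone.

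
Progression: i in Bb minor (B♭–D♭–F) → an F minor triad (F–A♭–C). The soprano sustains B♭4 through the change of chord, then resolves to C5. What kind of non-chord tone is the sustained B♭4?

The harmony at that moment is F minor triad (F, A♭, C); B♭4 is not a chord tone.
It is held over (the same pitch as the preceding B♭4) and left by step up to C5.
Held over from the previous chord and resolving up by step — a retardation.

B♭4 is a retardation.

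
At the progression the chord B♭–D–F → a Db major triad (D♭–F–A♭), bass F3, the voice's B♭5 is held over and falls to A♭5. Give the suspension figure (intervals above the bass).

4–3 suspension.

At the second chord the bass is F3. The suspended B♭5 lies a fourth above the bass; after resolving down by step to A♭5, the interval above the bass becomes a third.
Suspension figures are named by those two intervals: 4–3.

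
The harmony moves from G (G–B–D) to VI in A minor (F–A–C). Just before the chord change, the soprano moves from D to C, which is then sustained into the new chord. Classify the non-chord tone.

The harmony at that moment is G major triad (G, B, D); C is not a chord tone.
It is approached by step down from D and then sustained as the same pitch into the next harmony.
Arriving early and becoming a chord tone when the harmony changes — an anticipation.

C is an anticipation.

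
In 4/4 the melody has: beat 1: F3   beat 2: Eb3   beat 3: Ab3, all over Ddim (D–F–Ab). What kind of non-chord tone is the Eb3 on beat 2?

The harmony at that moment is D diminished triad (D, F, Ab); Eb3 is not a chord tone.
It is approached by step down from F3 and left by leap up to Ab3.
Step in, leap out, on a weak beat — an escape tone.

Escape tone.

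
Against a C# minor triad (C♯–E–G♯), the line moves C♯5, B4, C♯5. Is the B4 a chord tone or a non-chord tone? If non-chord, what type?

The harmony at that moment is C♯ minor triad (C♯, E, G♯); B4 is not a chord tone.
It is approached by step down from C♯5 and left by step up to C♯5.
Step away and step back to the same note — a neighbor tone (lower neighbor).

Non-chord tone — a neighbor tone.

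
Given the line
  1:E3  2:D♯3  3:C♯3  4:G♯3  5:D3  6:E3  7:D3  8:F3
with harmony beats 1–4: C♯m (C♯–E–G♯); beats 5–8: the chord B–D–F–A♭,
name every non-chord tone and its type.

D♯3 (beat 2) — passing tone; E3 (beat 6) — neighbor tone.

The harmony at that moment is C♯ minor triad (C♯, E, G♯); D♯3 is not a chord tone.
It is approached by step down from E3 and left by step down to C♯3.
Step in, step out in the same direction — a passing tone.
The harmony at that moment is B diminished seventh chord (B, D, F, A♭); E3 is not a chord tone.
It is approached by step up from D3 and left by step down to D3.
Step away and step back to the same note — a neighbor tone (upper neighbor).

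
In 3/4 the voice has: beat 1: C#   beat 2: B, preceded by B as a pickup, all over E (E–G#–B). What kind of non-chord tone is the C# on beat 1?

The harmony at that moment is E major triad (E, G#, B); C# is not a chord tone.
It is approached by step up from B and left by step down to B.
Step away and step back to the same note — a neighbor tone (upper neighbor).

Upper neighbor tone.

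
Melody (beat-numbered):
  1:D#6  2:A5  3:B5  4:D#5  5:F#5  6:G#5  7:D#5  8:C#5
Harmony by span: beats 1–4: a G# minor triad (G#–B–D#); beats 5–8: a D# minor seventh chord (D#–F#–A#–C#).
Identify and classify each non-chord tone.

The harmony at that moment is G# minor triad (G#, B, D#); A5 is not a chord tone.
It is approached by leap down from D#6 and left by step up to B5.
Leap in, step out — an appoggiatura.
The harmony at that moment is D# minor seventh chord (D#, F#, A#, C#); G#5 is not a chord tone.
It is approached by step up from F#5 and left by leap down to D#5.
Step in, leap out — an escape tone.

A5 (beat 2) — appoggiatura; G#5 (beat 6) — escape tone.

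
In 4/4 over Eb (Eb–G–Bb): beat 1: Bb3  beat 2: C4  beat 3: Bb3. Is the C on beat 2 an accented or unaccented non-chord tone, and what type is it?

The harmony at that moment is Eb major triad (Eb, G, Bb); C4 is not a chord tone.
It is approached by step up from Bb3 and left by step down to Bb3.
Step away and step back to the same note — a neighbor tone (upper neighbor).
It falls on a weak beat, so it is unaccented.

Unaccented neighbor tone.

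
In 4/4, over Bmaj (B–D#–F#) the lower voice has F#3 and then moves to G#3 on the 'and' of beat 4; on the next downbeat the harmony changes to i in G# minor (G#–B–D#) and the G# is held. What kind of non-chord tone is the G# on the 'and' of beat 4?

The harmony at that moment is B major triad (B, D#, F#); G#3 is not a chord tone.
It is approached by step up from F#3 and then sustained as the same pitch into the next harmony.
Arriving early and becoming a chord tone when the harmony changes — an anticipation.

Anticipation.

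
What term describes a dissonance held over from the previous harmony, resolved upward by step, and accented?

Retardation.

Approach: by preparation — the pitch is first a chord tone, then held (tied or repeated) while the harmony changes under it. Departure: up by step. Metric position: strong.
A prepared dissonance that resolves upward by step — a retardation. (The same figure resolving downward would be a suspension.)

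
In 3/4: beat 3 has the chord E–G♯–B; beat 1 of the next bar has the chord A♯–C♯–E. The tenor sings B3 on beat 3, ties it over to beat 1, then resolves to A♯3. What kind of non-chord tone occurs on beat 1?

The harmony at that moment is A♯ diminished triad (A♯, C♯, E); B3 is not a chord tone.
It is held over (the same pitch as the preceding B3) and left by step down to A♯3.
Held over from the previous chord and resolving down by step — a suspension.

Suspension.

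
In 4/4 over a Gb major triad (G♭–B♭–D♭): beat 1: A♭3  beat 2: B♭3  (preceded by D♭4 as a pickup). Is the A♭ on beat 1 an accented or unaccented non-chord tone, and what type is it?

The harmony at that moment is G♭ major triad (G♭, B♭, D♭); A♭3 is not a chord tone.
It is approached by leap down from D♭4 and left by step up to B♭3.
Leap in, step out — an appoggiatura.
It falls on the downbeat, so it is accented.

Accented appoggiatura.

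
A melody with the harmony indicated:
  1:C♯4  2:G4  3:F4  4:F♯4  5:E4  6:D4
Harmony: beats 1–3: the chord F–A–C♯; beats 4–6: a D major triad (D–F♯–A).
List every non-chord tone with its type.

G4 (beat 2) — appoggiatura; E4 (beat 5) — passing tone.

The harmony at that moment is F augmented triad (F, A, C♯); G4 is not a chord tone.
It is approached by leap up from C♯4 and left by step down to F4.
Leap in, step out — an appoggiatura.
The harmony at that moment is D major triad (D, F♯, A); E4 is not a chord tone.
It is approached by step down from F♯4 and left by step down to D4.
Step in, step out in the same direction — a passing tone.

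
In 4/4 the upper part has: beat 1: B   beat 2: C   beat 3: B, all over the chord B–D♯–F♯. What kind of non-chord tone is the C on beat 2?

Upper neighbor tone.

The harmony at that moment is B major triad (B, D♯, F♯); C is not a chord tone.
It is approached by step up from B and left by step down to B.
Step away and step back to the same note — a neighbor tone (upper neighbor).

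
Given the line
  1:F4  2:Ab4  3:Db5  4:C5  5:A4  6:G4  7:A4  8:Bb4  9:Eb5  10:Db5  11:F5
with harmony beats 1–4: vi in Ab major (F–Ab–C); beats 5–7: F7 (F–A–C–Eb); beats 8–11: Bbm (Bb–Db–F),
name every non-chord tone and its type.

The harmony at that moment is F minor triad (F, Ab, C); Db5 is not a chord tone.
It is approached by leap up from Ab4 and left by step down to C5.
Leap in, step out — an appoggiatura.
The harmony at that moment is F dominant seventh chord (F, A, C, Eb); G4 is not a chord tone.
It is approached by step down from A4 and left by step up to A4.
Step away and step back to the same note — a neighbor tone (lower neighbor).
The harmony at that moment is Bb minor triad (Bb, Db, F); Eb5 is not a chord tone.
It is approached by leap up from Bb4 and left by step down to Db5.
Leap in, step out — an appoggiatura.

Db5 (beat 3) — appoggiatura; G4 (beat 6) — neighbor tone; Eb5 (beat 9) — appoggiatura.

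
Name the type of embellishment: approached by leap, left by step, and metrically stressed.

Approach: by leap. Departure: by step. Metric position: strong.
Leap in, step out, in a metrically strong position — an appoggiatura. (It is the mirror image of the escape tone, which steps in and leaps out from a weak position.)

Appoggiatura.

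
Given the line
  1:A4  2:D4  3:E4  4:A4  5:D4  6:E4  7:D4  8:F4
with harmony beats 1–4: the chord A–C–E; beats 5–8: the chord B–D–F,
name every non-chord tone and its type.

D4 (beat 2) — appoggiatura; E4 (beat 6) — neighbor tone.

The harmony at that moment is A minor triad (A, C, E); D4 is not a chord tone.
It is approached by leap down from A4 and left by step up to E4.
Leap in, step out — an appoggiatura.
The harmony at that moment is B diminished triad (B, D, F); E4 is not a chord tone.
It is approached by step up from D4 and left by step down to D4.
Step away and step back to the same note — a neighbor tone (upper neighbor).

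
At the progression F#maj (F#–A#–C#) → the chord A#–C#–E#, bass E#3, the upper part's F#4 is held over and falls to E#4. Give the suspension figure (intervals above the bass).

At the second chord the bass is E#3. The suspended F#4 lies a ninth above the bass; after resolving down by step to E#4, the interval above the bass becomes an octave.
Suspension figures are named by those two intervals: 9–8.

9–8 suspension.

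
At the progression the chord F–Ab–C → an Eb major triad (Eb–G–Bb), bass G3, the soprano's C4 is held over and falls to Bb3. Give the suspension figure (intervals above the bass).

4–3 suspension.

At the second chord the bass is G3. The suspended C4 lies a fourth above the bass; after resolving down by step to Bb3, the interval above the bass becomes a third.
Suspension figures are named by those two intervals: 4–3.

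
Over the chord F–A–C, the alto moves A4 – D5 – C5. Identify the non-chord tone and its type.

The harmony at that moment is F major triad (F, A, C); D5 is not a chord tone.
It is approached by leap up from A4 and left by step down to C5.
Leap in, step out — an appoggiatura.

D5 is an appoggiatura.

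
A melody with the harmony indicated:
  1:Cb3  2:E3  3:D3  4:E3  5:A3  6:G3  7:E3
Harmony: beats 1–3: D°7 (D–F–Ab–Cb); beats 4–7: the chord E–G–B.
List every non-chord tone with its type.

The harmony at that moment is D diminished seventh chord (D, F, Ab, Cb); E3 is not a chord tone.
It is approached by leap up from Cb3 and left by step down to D3.
Leap in, step out — an appoggiatura.
The harmony at that moment is E minor triad (E, G, B); A3 is not a chord tone.
It is approached by leap up from E3 and left by step down to G3.
Leap in, step out — an appoggiatura.

E3 (beat 2) — appoggiatura; A3 (beat 5) — appoggiatura.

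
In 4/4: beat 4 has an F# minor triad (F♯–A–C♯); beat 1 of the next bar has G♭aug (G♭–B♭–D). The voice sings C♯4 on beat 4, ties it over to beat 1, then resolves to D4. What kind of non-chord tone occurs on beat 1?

Retardation.

The harmony at that moment is G♭ augmented triad (G♭, B♭, D); C♯4 is not a chord tone.
It is held over (the same pitch as the preceding C♯4) and left by step up to D4.
Held over from the previous chord and resolving up by step — a retardation.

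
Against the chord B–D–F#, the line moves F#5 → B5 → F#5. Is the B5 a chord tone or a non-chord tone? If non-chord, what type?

Chord tone (the root of B minor triad).

B minor triad contains B, D, F#; B is the root, so it is a chord tone.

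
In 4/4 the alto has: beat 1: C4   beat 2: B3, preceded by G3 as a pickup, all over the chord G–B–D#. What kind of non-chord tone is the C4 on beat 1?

The harmony at that moment is G augmented triad (G, B, D#); C4 is not a chord tone.
It is approached by leap up from G3 and left by step down to B3.
Leap in, step out, metrically accented — an appoggiatura.

Appoggiatura.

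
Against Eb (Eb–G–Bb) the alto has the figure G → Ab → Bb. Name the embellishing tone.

The harmony at that moment is Eb major triad (Eb, G, Bb); Ab is not a chord tone.
It is approached by step up from G and left by step up to Bb.
Step in, step out in the same direction — a passing tone.

Ab is a passing tone.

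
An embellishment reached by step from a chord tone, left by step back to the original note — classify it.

Neighbor tone.

Approach: by step. Departure: by step in the opposite direction, back to the starting pitch.
Stepwise on both sides but reversing to return to the same chord tone — a neighbor tone. (Had it continued onward in the same direction it would be a passing tone instead.)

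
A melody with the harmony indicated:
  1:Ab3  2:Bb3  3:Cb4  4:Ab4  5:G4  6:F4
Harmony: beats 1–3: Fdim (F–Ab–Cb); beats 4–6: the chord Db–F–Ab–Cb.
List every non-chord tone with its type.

The harmony at that moment is F diminished triad (F, Ab, Cb); Bb3 is not a chord tone.
It is approached by step up from Ab3 and left by step up to Cb4.
Step in, step out in the same direction — a passing tone.
The harmony at that moment is Db dominant seventh chord (Db, F, Ab, Cb); G4 is not a chord tone.
It is approached by step down from Ab4 and left by step down to F4.
Step in, step out in the same direction — a passing tone.

Bb3 (beat 2) — passing tone; G4 (beat 5) — passing tone.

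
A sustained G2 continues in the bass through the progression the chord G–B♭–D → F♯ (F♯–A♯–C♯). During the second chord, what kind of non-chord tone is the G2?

Pedal tone (pedal point).

The harmony at that moment is F♯ major triad (F♯, A♯, C♯); G2 is not a chord tone.
It is held over (the same pitch as the preceding G2) and then sustained as the same pitch into the next harmony.
Sustained through a change of harmony — a pedal tone.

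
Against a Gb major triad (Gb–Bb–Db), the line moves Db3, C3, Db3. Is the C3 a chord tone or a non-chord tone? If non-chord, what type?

The harmony at that moment is Gb major triad (Gb, Bb, Db); C3 is not a chord tone.
It is approached by step down from Db3 and left by step up to Db3.
Step away and step back to the same note — a neighbor tone (lower neighbor).

Non-chord tone — a neighbor tone.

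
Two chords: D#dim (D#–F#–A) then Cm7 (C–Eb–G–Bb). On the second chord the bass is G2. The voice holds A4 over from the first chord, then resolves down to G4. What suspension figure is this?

9–8 suspension.

At the second chord the bass is G2. The suspended A4 lies a ninth above the bass; after resolving down by step to G4, the interval above the bass becomes an octave.
Suspension figures are named by those two intervals: 9–8.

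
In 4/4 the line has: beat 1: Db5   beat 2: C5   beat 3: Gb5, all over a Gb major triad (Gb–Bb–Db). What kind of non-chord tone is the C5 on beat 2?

The harmony at that moment is Gb major triad (Gb, Bb, Db); C5 is not a chord tone.
It is approached by step down from Db5 and left by leap up to Gb5.
Step in, leap out, on a weak beat — an escape tone.

Escape tone.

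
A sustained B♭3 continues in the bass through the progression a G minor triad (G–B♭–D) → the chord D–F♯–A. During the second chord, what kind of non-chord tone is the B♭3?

The harmony at that moment is D major triad (D, F♯, A); B♭3 is not a chord tone.
It is held over (the same pitch as the preceding B♭3) and then sustained as the same pitch into the next harmony.
Sustained through a change of harmony — a pedal tone.

Pedal tone (pedal point).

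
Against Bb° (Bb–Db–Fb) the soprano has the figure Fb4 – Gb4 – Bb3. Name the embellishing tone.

The harmony at that moment is Bb diminished triad (Bb, Db, Fb); Gb4 is not a chord tone.
It is approached by step up from Fb4 and left by leap down to Bb3.
Step in, leap out — an escape tone.

Gb4 is an escape tone.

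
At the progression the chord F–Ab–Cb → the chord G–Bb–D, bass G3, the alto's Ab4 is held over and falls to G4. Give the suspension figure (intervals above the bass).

At the second chord the bass is G3. The suspended Ab4 lies a ninth above the bass; after resolving down by step to G4, the interval above the bass becomes an octave.
Suspension figures are named by those two intervals: 9–8.

9–8 suspension.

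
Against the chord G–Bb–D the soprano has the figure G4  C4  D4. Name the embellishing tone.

C4 is an appoggiatura.

The harmony at that moment is G minor triad (G, Bb, D); C4 is not a chord tone.
It is approached by leap down from G4 and left by step up to D4.
Leap in, step out — an appoggiatura.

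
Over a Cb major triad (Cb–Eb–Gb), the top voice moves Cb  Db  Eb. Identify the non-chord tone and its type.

The harmony at that moment is Cb major triad (Cb, Eb, Gb); Db is not a chord tone.
It is approached by step up from Cb and left by step up to Eb.
Step in, step out in the same direction — a passing tone.

Db is a passing tone.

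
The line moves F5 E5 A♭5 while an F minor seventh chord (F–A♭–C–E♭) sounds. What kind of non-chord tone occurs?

The harmony at that moment is F minor seventh chord (F, A♭, C, E♭); E5 is not a chord tone.
It is approached by step down from F5 and left by leap up to A♭5.
Step in, leap out — an escape tone.

E5 is an escape tone.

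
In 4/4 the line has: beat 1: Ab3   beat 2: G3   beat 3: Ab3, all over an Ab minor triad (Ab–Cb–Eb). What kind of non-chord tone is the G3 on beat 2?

The harmony at that moment is Ab minor triad (Ab, Cb, Eb); G3 is not a chord tone.
It is approached by step down from Ab3 and left by step up to Ab3.
Step away and step back to the same note — a neighbor tone (lower neighbor).

Lower neighbor tone.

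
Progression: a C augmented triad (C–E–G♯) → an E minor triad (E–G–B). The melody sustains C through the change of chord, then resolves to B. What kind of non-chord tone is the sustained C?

C is a suspension.

The harmony at that moment is E minor triad (E, G, B); C is not a chord tone.
It is held over (the same pitch as the preceding C) and left by step down to B.
Held over from the previous chord and resolving down by step — a suspension.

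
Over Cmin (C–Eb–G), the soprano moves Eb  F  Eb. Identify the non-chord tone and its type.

The harmony at that moment is C minor triad (C, Eb, G); F is not a chord tone.
It is approached by step up from Eb and left by step down to Eb.
Step away and step back to the same note — a neighbor tone (upper neighbor).

F is a neighbor tone.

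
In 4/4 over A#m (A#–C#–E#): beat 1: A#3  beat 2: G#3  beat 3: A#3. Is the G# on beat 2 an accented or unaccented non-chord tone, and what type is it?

The harmony at that moment is A# minor triad (A#, C#, E#); G#3 is not a chord tone.
It is approached by step down from A#3 and left by step up to A#3.
Step away and step back to the same note — a neighbor tone (lower neighbor).
It falls on a weak beat, so it is unaccented.

Unaccented neighbor tone.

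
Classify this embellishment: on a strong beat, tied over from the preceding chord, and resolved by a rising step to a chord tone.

Retardation.

Approach: by preparation — the pitch is first a chord tone, then held (tied or repeated) while the harmony changes under it. Departure: up by step. Metric position: strong.
A prepared dissonance that resolves upward by step — a retardation. (The same figure resolving downward would be a suspension.)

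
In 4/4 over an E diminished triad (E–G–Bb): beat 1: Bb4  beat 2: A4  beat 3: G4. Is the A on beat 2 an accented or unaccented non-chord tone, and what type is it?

The harmony at that moment is E diminished triad (E, G, Bb); A4 is not a chord tone.
It is approached by step down from Bb4 and left by step down to G4.
Step in, step out in the same direction — a passing tone.
It falls on a weak beat, so it is unaccented.

Unaccented passing tone.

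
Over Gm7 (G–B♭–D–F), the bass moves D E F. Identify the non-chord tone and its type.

E is a passing tone.

The harmony at that moment is G minor seventh chord (G, B♭, D, F); E is not a chord tone.
It is approached by step up from D and left by step up to F.
Step in, step out in the same direction — a passing tone.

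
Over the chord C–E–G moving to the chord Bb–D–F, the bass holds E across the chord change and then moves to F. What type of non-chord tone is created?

The harmony at that moment is Bb major triad (Bb, D, F); E is not a chord tone.
It is held over (the same pitch as the preceding E) and left by step up to F.
Held over from the previous chord and resolving up by step — a retardation.

E is a retardation.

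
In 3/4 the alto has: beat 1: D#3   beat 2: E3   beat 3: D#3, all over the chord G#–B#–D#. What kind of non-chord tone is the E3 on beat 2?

The harmony at that moment is G# major triad (G#, B#, D#); E3 is not a chord tone.
It is approached by step up from D#3 and left by step down to D#3.
Step away and step back to the same note — a neighbor tone (upper neighbor).

Upper neighbor tone.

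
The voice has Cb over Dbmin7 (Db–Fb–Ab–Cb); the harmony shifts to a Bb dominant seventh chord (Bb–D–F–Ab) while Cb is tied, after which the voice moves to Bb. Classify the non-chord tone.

The harmony at that moment is Bb dominant seventh chord (Bb, D, F, Ab); Cb is not a chord tone.
It is held over (the same pitch as the preceding Cb) and left by step down to Bb.
Held over from the previous chord and resolving down by step — a suspension.

Cb is a suspension.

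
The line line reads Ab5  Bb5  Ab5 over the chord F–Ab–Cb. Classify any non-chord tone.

The harmony at that moment is F diminished triad (F, Ab, Cb); Bb5 is not a chord tone.
It is approached by step up from Ab5 and left by step down to Ab5.
Step away and step back to the same note — a neighbor tone (upper neighbor).

Bb5 is a neighbor tone.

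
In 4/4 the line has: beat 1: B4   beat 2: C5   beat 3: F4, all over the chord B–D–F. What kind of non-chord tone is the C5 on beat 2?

The harmony at that moment is B diminished triad (B, D, F); C5 is not a chord tone.
It is approached by step up from B4 and left by leap down to F4.
Step in, leap out, on a weak beat — an escape tone.

Escape tone.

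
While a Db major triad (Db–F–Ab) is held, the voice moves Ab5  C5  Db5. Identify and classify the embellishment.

C5 is an appoggiatura.

The harmony at that moment is Db major triad (Db, F, Ab); C5 is not a chord tone.
It is approached by leap down from Ab5 and left by step up to Db5.
Leap in, step out — an appoggiatura.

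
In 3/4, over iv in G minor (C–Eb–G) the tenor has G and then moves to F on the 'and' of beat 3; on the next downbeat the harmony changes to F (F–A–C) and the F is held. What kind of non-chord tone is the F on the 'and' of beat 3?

Anticipation.

The harmony at that moment is C minor triad (C, Eb, G); F is not a chord tone.
It is approached by step down from G and then sustained as the same pitch into the next harmony.
Arriving early and becoming a chord tone when the harmony changes — an anticipation.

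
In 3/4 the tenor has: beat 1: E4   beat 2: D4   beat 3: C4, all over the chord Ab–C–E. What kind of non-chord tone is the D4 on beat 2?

Passing tone.

The harmony at that moment is Ab augmented triad (Ab, C, E); D4 is not a chord tone.
It is approached by step down from E4 and left by step down to C4.
Step in, step out in the same direction — a passing tone.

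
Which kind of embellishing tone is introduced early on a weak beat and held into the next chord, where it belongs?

Anticipation.

Approach: ahead of the chord change (typically by step), so it is dissonant against the current harmony. Departure: none — the same pitch is restated or held and is a chord tone of the new harmony.
Dissonant first, consonant once the harmony catches up: the note simply arrives early — an anticipation. (The reverse timing, consonant first and dissonant after the change, would be a suspension or retardation.)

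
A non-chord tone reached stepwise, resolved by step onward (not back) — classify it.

Passing tone.

Approach: by step. Departure: by step, continuing in the same direction.
Stepwise on both sides with no change of direction means the note fills in the space between two different chord tones — a passing tone. (Had it turned back to its starting note it would be a neighbor tone instead.)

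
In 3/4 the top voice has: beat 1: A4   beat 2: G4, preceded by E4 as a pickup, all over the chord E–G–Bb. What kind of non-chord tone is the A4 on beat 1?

Appoggiatura.

The harmony at that moment is E diminished triad (E, G, Bb); A4 is not a chord tone.
It is approached by leap up from E4 and left by step down to G4.
Leap in, step out, metrically accented — an appoggiatura.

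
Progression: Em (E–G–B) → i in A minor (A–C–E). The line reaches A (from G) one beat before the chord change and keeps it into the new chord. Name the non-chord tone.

The harmony at that moment is E minor triad (E, G, B); A is not a chord tone.
It is approached by step up from G and then sustained as the same pitch into the next harmony.
Arriving early and becoming a chord tone when the harmony changes — an anticipation.

A is an anticipation.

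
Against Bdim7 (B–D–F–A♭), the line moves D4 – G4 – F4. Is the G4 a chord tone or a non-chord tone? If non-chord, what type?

Non-chord tone — an appoggiatura.

The harmony at that moment is B diminished seventh chord (B, D, F, A♭); G4 is not a chord tone.
It is approached by leap up from D4 and left by step down to F4.
Leap in, step out — an appoggiatura.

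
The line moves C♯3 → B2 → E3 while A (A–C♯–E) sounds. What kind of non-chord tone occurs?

The harmony at that moment is A major triad (A, C♯, E); B2 is not a chord tone.
It is approached by step down from C♯3 and left by leap up to E3.
Step in, leap out — an escape tone.

B2 is an escape tone.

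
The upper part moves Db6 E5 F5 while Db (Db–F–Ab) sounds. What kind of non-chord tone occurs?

The harmony at that moment is Db major triad (Db, F, Ab); E5 is not a chord tone.
It is approached by leap down from Db6 and left by step up to F5.
Leap in, step out — an appoggiatura.

E5 is an appoggiatura.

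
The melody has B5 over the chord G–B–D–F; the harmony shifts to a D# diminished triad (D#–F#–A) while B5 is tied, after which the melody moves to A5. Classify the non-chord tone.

The harmony at that moment is D# diminished triad (D#, F#, A); B5 is not a chord tone.
It is held over (the same pitch as the preceding B5) and left by step down to A5.
Held over from the previous chord and resolving down by step — a suspension.

B5 is a suspension.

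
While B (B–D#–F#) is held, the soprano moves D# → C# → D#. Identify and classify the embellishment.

The harmony at that moment is B major triad (B, D#, F#); C# is not a chord tone.
It is approached by step down from D# and left by step up to D#.
Step away and step back to the same note — a neighbor tone (lower neighbor).

C# is a neighbor tone.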